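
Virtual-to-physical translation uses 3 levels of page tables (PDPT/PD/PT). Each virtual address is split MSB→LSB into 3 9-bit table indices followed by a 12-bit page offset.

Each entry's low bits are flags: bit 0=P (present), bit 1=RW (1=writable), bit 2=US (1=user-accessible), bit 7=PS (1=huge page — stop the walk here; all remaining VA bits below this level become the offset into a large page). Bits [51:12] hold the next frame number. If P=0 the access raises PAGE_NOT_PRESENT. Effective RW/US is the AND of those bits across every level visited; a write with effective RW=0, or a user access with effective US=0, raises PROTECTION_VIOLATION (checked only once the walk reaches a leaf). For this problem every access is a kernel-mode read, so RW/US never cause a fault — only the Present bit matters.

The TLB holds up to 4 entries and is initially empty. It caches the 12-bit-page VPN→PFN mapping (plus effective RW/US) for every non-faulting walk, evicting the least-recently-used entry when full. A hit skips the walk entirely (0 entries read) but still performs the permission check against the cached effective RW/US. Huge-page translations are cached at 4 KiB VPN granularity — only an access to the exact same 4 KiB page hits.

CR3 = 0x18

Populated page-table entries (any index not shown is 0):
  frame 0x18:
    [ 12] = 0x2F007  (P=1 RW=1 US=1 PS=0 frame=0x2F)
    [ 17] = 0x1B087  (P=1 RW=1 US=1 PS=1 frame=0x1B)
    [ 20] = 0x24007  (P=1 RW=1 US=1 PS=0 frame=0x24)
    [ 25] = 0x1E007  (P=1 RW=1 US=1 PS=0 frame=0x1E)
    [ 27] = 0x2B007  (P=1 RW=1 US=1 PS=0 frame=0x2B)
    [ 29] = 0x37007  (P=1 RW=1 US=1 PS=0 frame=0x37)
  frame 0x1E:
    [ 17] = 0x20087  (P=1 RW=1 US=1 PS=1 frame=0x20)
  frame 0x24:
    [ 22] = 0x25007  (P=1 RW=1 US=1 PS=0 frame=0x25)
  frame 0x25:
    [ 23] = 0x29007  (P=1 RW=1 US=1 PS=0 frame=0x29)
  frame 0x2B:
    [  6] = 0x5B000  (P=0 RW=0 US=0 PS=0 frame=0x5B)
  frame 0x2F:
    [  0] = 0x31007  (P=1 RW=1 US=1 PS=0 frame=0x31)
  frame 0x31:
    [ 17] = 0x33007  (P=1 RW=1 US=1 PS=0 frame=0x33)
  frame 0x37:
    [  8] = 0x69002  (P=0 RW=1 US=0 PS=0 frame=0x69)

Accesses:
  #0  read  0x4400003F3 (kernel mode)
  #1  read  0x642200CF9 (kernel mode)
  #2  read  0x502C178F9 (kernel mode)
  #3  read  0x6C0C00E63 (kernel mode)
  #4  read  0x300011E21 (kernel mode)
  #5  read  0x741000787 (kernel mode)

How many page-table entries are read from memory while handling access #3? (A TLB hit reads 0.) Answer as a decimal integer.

Per-access translation:
#0 VA=0x4400003F3 (r,kernel):
  L0: frame=0x18 idx=17 entry=0x1B087 [P=1 RW=1 US=1 PS=1]
  ✓ 0x1B3F3 (huge @L0)  — 1 lookups
#1 VA=0x642200CF9 (r,kernel):
  L0: frame=0x18 idx=25 entry=0x1E007 [P=1 RW=1 US=1 PS=0]
  L1: frame=0x1E idx=17 entry=0x20087 [P=1 RW=1 US=1 PS=1]
  ✓ 0x20CF9 (huge @L1)  — 2 lookups
#2 VA=0x502C178F9 (r,kernel):
  L0: frame=0x18 idx=20 entry=0x24007 [P=1 RW=1 US=1 PS=0]
  L1: frame=0x24 idx=22 entry=0x25007 [P=1 RW=1 US=1 PS=0]
  L2: frame=0x25 idx=23 entry=0x29007 [P=1 RW=1 US=1 PS=0]
  ✓ 0x298F9  — 3 lookups
#3 VA=0x6C0C00E63 (r,kernel):
  L0: frame=0x18 idx=27 entry=0x2B007 [P=1 RW=1 US=1 PS=0]
  L1: frame=0x2B idx=6 entry=0x5B000 [P=0 RW=0 US=0 PS=0]
  ✗ PAGE_NOT_PRESENT  [2 reads]
#4 VA=0x300011E21 (r,kernel):
  L0: frame=0x18 idx=12 entry=0x2F007 [P=1 RW=1 US=1 PS=0]
  L1: frame=0x2F idx=0 entry=0x31007 [P=1 RW=1 US=1 PS=0]
  L2: frame=0x31 idx=17 entry=0x33007 [P=1 RW=1 US=1 PS=0]
  ✓ 0x33E21  — 3 lookups
#5 VA=0x741000787 (r,kernel):
  L0: frame=0x18 idx=29 entry=0x37007 [P=1 RW=1 US=1 PS=0]
  L1: frame=0x37 idx=8 entry=0x69002 [P=0 RW=1 US=0 PS=0]
  ✗ PAGE_NOT_PRESENT  [2 reads]

Entries read for #3: 2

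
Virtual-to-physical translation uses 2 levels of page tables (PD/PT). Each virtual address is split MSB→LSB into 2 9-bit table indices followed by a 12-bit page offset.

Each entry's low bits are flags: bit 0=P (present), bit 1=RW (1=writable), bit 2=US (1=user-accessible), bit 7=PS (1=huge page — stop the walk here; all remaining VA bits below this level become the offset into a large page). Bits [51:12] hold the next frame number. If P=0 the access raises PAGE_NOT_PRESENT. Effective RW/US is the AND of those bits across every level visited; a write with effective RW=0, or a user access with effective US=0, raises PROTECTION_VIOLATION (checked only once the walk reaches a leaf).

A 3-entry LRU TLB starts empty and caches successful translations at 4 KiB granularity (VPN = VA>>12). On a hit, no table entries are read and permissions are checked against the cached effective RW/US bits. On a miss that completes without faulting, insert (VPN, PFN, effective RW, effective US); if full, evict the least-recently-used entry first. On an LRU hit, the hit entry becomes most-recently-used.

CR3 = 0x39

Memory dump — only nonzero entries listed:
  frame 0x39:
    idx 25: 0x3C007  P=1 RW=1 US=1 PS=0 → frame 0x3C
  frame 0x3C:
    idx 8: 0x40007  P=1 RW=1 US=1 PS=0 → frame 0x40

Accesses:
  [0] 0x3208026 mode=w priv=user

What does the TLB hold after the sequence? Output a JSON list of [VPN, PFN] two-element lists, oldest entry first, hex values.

Trace:
#0 VA=0x3208026 (w,user):
  L0 @0x39[25] → 0x3C007  P=1,RW=1,US=1,PS=0
  L1 @0x3C[8] → 0x40007  P=1,RW=1,US=1,PS=0
  ✓ 0x40026  — 2 lookups

TLB: [["0x3208", "0x40"]]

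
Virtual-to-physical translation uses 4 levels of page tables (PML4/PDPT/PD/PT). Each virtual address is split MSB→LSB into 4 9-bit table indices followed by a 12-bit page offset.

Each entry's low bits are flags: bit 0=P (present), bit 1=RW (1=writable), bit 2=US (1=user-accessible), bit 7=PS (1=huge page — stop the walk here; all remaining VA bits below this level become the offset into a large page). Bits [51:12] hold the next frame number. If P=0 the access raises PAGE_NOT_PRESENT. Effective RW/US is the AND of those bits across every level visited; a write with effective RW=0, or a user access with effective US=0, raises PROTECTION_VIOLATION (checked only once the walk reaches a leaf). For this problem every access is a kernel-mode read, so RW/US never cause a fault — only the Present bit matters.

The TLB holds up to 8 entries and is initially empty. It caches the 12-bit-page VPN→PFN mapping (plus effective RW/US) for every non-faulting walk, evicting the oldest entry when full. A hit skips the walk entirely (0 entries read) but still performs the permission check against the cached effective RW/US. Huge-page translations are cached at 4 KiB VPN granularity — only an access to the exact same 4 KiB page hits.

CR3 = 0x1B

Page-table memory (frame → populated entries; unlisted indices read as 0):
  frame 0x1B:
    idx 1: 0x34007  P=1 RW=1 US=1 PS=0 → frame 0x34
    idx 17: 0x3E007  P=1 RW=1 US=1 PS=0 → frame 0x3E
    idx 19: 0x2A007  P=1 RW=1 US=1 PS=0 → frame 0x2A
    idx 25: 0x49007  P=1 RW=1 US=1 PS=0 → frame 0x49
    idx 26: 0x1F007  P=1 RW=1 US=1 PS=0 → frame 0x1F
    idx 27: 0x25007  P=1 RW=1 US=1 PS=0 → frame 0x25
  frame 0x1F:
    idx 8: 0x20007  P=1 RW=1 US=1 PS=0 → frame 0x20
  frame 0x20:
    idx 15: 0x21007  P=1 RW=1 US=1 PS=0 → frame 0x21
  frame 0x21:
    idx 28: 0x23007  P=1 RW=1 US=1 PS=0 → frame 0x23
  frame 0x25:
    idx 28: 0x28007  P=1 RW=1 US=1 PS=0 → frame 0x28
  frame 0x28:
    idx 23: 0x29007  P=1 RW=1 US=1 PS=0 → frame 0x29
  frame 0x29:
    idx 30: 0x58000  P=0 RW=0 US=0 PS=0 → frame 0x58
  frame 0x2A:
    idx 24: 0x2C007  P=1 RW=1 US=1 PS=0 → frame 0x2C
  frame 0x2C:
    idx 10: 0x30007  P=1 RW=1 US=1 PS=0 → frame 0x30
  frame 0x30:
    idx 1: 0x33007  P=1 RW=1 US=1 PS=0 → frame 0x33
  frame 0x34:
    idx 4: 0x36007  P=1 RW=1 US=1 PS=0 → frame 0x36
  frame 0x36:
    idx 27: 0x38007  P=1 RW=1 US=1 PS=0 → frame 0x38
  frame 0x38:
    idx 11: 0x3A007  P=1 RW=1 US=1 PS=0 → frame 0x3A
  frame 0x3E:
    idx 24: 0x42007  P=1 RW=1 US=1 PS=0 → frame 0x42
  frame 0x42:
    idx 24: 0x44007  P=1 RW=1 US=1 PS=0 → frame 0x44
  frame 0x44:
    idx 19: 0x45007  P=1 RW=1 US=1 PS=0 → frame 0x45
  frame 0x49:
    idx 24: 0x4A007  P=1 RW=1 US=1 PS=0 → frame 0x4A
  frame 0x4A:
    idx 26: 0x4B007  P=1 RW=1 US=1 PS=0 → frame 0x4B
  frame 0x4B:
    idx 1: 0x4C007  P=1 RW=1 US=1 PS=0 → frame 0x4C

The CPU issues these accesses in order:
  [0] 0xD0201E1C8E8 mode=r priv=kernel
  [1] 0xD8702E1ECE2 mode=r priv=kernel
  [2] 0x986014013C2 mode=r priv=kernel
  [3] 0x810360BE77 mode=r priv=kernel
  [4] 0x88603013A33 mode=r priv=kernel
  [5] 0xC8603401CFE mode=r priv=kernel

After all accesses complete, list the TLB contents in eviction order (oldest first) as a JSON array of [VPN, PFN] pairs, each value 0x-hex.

Walk each access:
#0 VA=0xD0201E1C8E8 (r,kernel):
  [0] read 0x1B idx=26: raw=0x1F007 flags P=1 W=1 U=1 S=0
  [1] read 0x1F idx=8: raw=0x20007 flags P=1 W=1 U=1 S=0
  [2] read 0x20 idx=15: raw=0x21007 flags P=1 W=1 U=1 S=0
  [3] read 0x21 idx=28: raw=0x23007 flags P=1 W=1 U=1 S=0
  ✓ 0x238E8  — 4 lookups
#1 VA=0xD8702E1ECE2 (r,kernel):
  [0] read 0x1B idx=27: raw=0x25007 flags P=1 W=1 U=1 S=0
  [1] read 0x25 idx=28: raw=0x28007 flags P=1 W=1 U=1 S=0
  [2] read 0x28 idx=23: raw=0x29007 flags P=1 W=1 U=1 S=0
  [3] read 0x29 idx=30: raw=0x58000 flags P=0 W=0 U=0 S=0
  ⇒ fault: PAGE_NOT_PRESENT  — 4 lookups
#2 VA=0x986014013C2 (r,kernel):
  [0] read 0x1B idx=19: raw=0x2A007 flags P=1 W=1 U=1 S=0
  [1] read 0x2A idx=24: raw=0x2C007 flags P=1 W=1 U=1 S=0
  [2] read 0x2C idx=10: raw=0x30007 flags P=1 W=1 U=1 S=0
  [3] read 0x30 idx=1: raw=0x33007 flags P=1 W=1 U=1 S=0
  ✓ 0x333C2  — 4 lookups
#3 VA=0x810360BE77 (r,kernel):
  [0] read 0x1B idx=1: raw=0x34007 flags P=1 W=1 U=1 S=0
  [1] read 0x34 idx=4: raw=0x36007 flags P=1 W=1 U=1 S=0
  [2] read 0x36 idx=27: raw=0x38007 flags P=1 W=1 U=1 S=0
  [3] read 0x38 idx=11: raw=0x3A007 flags P=1 W=1 U=1 S=0
  ✓ 0x3AE77  — 4 lookups
#4 VA=0x88603013A33 (r,kernel):
  [0] read 0x1B idx=17: raw=0x3E007 flags P=1 W=1 U=1 S=0
  [1] read 0x3E idx=24: raw=0x42007 flags P=1 W=1 U=1 S=0
  [2] read 0x42 idx=24: raw=0x44007 flags P=1 W=1 U=1 S=0
  [3] read 0x44 idx=19: raw=0x45007 flags P=1 W=1 U=1 S=0
  ✓ 0x45A33  — 4 lookups
#5 VA=0xC8603401CFE (r,kernel):
  [0] read 0x1B idx=25: raw=0x49007 flags P=1 W=1 U=1 S=0
  [1] read 0x49 idx=24: raw=0x4A007 flags P=1 W=1 U=1 S=0
  [2] read 0x4A idx=26: raw=0x4B007 flags P=1 W=1 U=1 S=0
  [3] read 0x4B idx=1: raw=0x4C007 flags P=1 W=1 U=1 S=0
  ✓ 0x4CCFE  — 4 lookups

TLB: [["0xD0201E1C", "0x23"], ["0x98601401", "0x33"], ["0x810360B", "0x3A"], ["0x88603013", "0x45"], ["0xC8603401", "0x4C"]]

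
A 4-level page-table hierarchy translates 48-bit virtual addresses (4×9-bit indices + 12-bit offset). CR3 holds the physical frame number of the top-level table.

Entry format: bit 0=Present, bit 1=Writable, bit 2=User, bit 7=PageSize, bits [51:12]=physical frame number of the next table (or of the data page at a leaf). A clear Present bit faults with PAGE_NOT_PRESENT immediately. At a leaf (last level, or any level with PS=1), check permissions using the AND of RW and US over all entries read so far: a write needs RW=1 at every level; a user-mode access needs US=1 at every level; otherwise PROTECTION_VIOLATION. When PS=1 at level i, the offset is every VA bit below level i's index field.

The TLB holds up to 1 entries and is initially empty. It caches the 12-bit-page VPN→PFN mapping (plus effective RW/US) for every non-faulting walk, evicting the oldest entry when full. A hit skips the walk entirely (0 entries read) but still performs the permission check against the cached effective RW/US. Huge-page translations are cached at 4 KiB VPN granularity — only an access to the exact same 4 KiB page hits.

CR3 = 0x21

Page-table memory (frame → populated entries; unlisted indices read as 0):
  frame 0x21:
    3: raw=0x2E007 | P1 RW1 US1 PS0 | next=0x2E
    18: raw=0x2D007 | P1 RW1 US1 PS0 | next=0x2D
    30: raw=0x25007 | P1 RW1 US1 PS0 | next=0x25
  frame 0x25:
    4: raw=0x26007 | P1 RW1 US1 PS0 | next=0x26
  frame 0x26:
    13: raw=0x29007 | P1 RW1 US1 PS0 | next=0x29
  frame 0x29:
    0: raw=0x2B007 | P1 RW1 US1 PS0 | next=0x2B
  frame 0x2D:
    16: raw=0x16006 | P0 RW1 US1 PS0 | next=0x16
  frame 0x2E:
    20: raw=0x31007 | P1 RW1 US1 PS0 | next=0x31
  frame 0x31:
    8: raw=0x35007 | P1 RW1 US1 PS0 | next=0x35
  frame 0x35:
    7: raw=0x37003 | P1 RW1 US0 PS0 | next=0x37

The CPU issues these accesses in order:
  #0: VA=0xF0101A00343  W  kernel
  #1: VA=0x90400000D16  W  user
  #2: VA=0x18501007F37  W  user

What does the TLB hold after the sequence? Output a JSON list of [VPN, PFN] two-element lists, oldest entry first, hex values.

Per-access translation:
#0 VA=0xF0101A00343 (w,kernel):
  L0: frame=0x21 idx=30 entry=0x25007 [P=1 RW=1 US=1 PS=0]
  L1: frame=0x25 idx=4 entry=0x26007 [P=1 RW=1 US=1 PS=0]
  L2: frame=0x26 idx=13 entry=0x29007 [P=1 RW=1 US=1 PS=0]
  L3: frame=0x29 idx=0 entry=0x2B007 [P=1 RW=1 US=1 PS=0]
  ✓ 0x2B343  — 4 lookups
#1 VA=0x90400000D16 (w,user):
  L0: frame=0x21 idx=18 entry=0x2D007 [P=1 RW=1 US=1 PS=0]
  L1: frame=0x2D idx=16 entry=0x16006 [P=0 RW=1 US=1 PS=0]
  ✗ PAGE_NOT_PRESENT  [2 reads]
#2 VA=0x18501007F37 (w,user):
  L0: frame=0x21 idx=3 entry=0x2E007 [P=1 RW=1 US=1 PS=0]
  L1: frame=0x2E idx=20 entry=0x31007 [P=1 RW=1 US=1 PS=0]
  L2: frame=0x31 idx=8 entry=0x35007 [P=1 RW=1 US=1 PS=0]
  L3: frame=0x35 idx=7 entry=0x37003 [P=1 RW=1 US=0 PS=0]
  ✗ PROTECTION_VIOLATION  [4 reads]

TLB: [["0xF0101A00", "0x2B"]]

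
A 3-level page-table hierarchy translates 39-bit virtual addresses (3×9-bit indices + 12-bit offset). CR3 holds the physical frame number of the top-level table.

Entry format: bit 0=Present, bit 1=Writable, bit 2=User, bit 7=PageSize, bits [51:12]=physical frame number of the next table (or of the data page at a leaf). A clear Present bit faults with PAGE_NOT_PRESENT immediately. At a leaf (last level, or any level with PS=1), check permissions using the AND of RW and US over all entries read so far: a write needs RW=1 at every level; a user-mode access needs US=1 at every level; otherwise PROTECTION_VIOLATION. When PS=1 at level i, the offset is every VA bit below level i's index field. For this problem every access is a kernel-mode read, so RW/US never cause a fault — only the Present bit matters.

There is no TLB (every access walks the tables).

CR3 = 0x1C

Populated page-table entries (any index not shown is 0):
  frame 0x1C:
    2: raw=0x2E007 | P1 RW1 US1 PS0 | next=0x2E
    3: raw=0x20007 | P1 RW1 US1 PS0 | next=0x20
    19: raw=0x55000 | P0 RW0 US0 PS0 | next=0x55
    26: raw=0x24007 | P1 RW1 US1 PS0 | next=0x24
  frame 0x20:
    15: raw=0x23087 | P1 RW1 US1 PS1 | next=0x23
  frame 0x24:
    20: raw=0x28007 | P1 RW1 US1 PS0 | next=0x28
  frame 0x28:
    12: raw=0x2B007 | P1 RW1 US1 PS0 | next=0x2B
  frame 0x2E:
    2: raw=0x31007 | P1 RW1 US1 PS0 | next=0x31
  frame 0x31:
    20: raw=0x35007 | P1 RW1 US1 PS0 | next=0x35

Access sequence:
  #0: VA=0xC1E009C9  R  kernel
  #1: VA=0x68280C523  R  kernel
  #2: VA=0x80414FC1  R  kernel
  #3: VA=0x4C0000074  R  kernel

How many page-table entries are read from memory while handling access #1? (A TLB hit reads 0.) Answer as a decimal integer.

Per-access translation:
#0 VA=0xC1E009C9 (r,kernel):
  L0 @0x1C[3] → 0x20007  P=1,RW=1,US=1,PS=0
  L1 @0x20[15] → 0x23087  P=1,RW=1,US=1,PS=1
  ✓ 0x239C9 (huge @L1)  — 2 lookups
#1 VA=0x68280C523 (r,kernel):
  L0 @0x1C[26] → 0x24007  P=1,RW=1,US=1,PS=0
  L1 @0x24[20] → 0x28007  P=1,RW=1,US=1,PS=0
  L2 @0x28[12] → 0x2B007  P=1,RW=1,US=1,PS=0
  ✓ 0x2B523  — 3 lookups
#2 VA=0x80414FC1 (r,kernel):
  L0 @0x1C[2] → 0x2E007  P=1,RW=1,US=1,PS=0
  L1 @0x2E[2] → 0x31007  P=1,RW=1,US=1,PS=0
  L2 @0x31[20] → 0x35007  P=1,RW=1,US=1,PS=0
  ✓ 0x35FC1  — 3 lookups
#3 VA=0x4C0000074 (r,kernel):
  L0 @0x1C[19] → 0x55000  P=0,RW=0,US=0,PS=0
  → PAGE_NOT_PRESENT  (1 entries read)

Entries read for #1: 3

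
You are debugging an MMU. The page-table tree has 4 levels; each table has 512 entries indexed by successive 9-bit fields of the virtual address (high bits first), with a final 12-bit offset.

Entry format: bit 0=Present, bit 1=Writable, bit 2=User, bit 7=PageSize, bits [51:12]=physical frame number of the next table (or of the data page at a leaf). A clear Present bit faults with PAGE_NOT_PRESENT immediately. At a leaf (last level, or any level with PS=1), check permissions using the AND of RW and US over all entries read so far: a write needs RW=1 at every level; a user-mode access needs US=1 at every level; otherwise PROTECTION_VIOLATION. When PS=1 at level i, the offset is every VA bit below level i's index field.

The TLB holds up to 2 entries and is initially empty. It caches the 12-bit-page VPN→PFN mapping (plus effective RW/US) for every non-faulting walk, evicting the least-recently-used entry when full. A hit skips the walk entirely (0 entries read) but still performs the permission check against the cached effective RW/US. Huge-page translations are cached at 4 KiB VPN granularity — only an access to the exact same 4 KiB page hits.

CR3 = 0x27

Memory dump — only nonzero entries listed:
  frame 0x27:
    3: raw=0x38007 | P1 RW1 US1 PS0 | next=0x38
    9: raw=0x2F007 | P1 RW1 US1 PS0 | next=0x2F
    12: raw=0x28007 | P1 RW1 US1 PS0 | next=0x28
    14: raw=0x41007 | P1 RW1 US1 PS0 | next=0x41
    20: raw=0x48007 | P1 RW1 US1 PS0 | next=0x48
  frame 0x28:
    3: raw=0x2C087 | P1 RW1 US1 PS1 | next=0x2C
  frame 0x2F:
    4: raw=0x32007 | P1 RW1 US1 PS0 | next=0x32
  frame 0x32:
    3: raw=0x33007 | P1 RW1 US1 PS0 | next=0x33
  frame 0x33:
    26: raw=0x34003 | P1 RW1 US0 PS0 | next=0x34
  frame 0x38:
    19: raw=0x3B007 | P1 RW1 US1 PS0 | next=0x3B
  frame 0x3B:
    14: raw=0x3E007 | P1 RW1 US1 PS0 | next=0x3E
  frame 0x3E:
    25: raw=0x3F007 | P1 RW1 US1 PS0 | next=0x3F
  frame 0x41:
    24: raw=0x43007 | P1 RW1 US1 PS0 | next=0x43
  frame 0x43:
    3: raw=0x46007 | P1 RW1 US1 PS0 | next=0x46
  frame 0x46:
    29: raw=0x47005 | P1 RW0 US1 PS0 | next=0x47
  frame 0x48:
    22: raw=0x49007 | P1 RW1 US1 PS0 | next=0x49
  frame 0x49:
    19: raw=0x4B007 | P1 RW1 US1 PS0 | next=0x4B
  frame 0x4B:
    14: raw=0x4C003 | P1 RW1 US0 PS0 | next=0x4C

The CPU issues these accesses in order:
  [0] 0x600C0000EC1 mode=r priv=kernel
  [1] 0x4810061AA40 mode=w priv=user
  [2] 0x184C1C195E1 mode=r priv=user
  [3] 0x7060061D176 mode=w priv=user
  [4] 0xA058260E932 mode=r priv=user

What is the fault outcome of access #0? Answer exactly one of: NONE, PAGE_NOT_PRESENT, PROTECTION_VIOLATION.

Per-access translation:
#0 VA=0x600C0000EC1 (r,kernel):
  lvl0: tbl 0x27, slot 12 ⇒ 0x28007 (P1/RW1/US1/PS0)
  lvl1: tbl 0x28, slot 3 ⇒ 0x2C087 (P1/RW1/US1/PS1)
  → PA=0x2CEC1 (huge @L1)  (2 entries read)
#1 VA=0x4810061AA40 (w,user):
  lvl0: tbl 0x27, slot 9 ⇒ 0x2F007 (P1/RW1/US1/PS0)
  lvl1: tbl 0x2F, slot 4 ⇒ 0x32007 (P1/RW1/US1/PS0)
  lvl2: tbl 0x32, slot 3 ⇒ 0x33007 (P1/RW1/US1/PS0)
  lvl3: tbl 0x33, slot 26 ⇒ 0x34003 (P1/RW1/US0/PS0)
  ✗ PROTECTION_VIOLATION  [4 reads]
#2 VA=0x184C1C195E1 (r,user):
  lvl0: tbl 0x27, slot 3 ⇒ 0x38007 (P1/RW1/US1/PS0)
  lvl1: tbl 0x38, slot 19 ⇒ 0x3B007 (P1/RW1/US1/PS0)
  lvl2: tbl 0x3B, slot 14 ⇒ 0x3E007 (P1/RW1/US1/PS0)
  lvl3: tbl 0x3E, slot 25 ⇒ 0x3F007 (P1/RW1/US1/PS0)
  → PA=0x3F5E1  (4 entries read)
#3 VA=0x7060061D176 (w,user):
  lvl0: tbl 0x27, slot 14 ⇒ 0x41007 (P1/RW1/US1/PS0)
  lvl1: tbl 0x41, slot 24 ⇒ 0x43007 (P1/RW1/US1/PS0)
  lvl2: tbl 0x43, slot 3 ⇒ 0x46007 (P1/RW1/US1/PS0)
  lvl3: tbl 0x46, slot 29 ⇒ 0x47005 (P1/RW0/US1/PS0)
  ✗ PROTECTION_VIOLATION  [4 reads]
#4 VA=0xA058260E932 (r,user):
  lvl0: tbl 0x27, slot 20 ⇒ 0x48007 (P1/RW1/US1/PS0)
  lvl1: tbl 0x48, slot 22 ⇒ 0x49007 (P1/RW1/US1/PS0)
  lvl2: tbl 0x49, slot 19 ⇒ 0x4B007 (P1/RW1/US1/PS0)
  lvl3: tbl 0x4B, slot 14 ⇒ 0x4C003 (P1/RW1/US0/PS0)
  ✗ PROTECTION_VIOLATION  [4 reads]

Access #0 fault: NONE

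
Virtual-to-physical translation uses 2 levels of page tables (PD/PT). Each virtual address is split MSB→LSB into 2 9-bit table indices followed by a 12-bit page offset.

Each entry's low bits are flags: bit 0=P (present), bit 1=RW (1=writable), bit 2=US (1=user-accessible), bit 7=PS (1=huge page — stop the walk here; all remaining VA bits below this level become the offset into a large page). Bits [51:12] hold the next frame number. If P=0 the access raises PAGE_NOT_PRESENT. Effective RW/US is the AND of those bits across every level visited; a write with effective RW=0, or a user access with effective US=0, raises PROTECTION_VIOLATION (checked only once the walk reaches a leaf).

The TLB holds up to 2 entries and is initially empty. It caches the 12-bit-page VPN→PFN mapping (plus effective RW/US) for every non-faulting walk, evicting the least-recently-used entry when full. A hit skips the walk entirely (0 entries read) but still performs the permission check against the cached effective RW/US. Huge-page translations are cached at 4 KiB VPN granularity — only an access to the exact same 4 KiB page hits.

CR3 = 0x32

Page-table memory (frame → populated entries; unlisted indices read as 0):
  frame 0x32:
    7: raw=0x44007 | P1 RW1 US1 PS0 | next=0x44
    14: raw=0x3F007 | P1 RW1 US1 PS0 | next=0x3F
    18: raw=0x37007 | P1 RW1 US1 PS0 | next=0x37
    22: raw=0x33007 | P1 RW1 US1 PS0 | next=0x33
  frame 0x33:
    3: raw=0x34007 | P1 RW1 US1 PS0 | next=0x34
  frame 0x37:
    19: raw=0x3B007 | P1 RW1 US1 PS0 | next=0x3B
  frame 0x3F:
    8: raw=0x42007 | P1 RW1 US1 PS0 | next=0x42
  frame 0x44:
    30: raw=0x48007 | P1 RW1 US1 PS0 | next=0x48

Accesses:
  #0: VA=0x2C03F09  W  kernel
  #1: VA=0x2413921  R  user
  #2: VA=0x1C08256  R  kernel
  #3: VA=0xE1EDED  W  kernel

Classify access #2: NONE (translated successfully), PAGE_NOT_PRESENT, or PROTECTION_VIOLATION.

Trace:
#0 VA=0x2C03F09 (w,kernel):
  L0: frame=0x32 idx=22 entry=0x33007 [P=1 RW=1 US=1 PS=0]
  L1: frame=0x33 idx=3 entry=0x34007 [P=1 RW=1 US=1 PS=0]
  ⇒ phys 0x34F09  [2 reads]
#1 VA=0x2413921 (r,user):
  L0: frame=0x32 idx=18 entry=0x37007 [P=1 RW=1 US=1 PS=0]
  L1: frame=0x37 idx=19 entry=0x3B007 [P=1 RW=1 US=1 PS=0]
  ⇒ phys 0x3B921  [2 reads]
#2 VA=0x1C08256 (r,kernel):
  L0: frame=0x32 idx=14 entry=0x3F007 [P=1 RW=1 US=1 PS=0]
  L1: frame=0x3F idx=8 entry=0x42007 [P=1 RW=1 US=1 PS=0]
  ⇒ phys 0x42256  [2 reads]
#3 VA=0xE1EDED (w,kernel):
  L0: frame=0x32 idx=7 entry=0x44007 [P=1 RW=1 US=1 PS=0]
  L1: frame=0x44 idx=30 entry=0x48007 [P=1 RW=1 US=1 PS=0]
  ⇒ phys 0x48DED  [2 reads]

Access #2 fault: NONE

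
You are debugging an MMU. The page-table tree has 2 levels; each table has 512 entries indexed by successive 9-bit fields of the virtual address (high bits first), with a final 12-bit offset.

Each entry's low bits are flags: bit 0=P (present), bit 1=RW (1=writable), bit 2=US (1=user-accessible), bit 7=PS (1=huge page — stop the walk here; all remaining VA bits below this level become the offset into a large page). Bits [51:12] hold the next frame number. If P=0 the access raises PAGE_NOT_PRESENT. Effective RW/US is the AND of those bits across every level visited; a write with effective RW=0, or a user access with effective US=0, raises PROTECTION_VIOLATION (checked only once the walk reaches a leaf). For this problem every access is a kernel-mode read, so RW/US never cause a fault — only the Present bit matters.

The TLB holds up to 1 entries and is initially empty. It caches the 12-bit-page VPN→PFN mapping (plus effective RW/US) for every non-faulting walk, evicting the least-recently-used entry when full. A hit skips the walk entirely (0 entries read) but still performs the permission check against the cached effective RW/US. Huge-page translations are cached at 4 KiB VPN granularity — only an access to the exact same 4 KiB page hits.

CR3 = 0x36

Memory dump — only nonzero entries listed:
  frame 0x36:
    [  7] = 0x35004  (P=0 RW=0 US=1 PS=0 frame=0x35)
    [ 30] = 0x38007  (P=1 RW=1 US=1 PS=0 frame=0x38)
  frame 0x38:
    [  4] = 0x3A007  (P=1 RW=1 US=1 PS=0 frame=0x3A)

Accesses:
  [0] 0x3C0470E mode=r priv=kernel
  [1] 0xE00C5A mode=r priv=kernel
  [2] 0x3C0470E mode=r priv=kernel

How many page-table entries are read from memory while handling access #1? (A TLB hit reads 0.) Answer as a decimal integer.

Walk each access:
#0 VA=0x3C0470E (r,kernel):
  L0 @0x36[30] → 0x38007  P=1,RW=1,US=1,PS=0
  L1 @0x38[4] → 0x3A007  P=1,RW=1,US=1,PS=0
  → PA=0x3A70E  (2 entries read)
#1 VA=0xE00C5A (r,kernel):
  L0 @0x36[7] → 0x35004  P=0,RW=0,US=1,PS=0
  ✗ PAGE_NOT_PRESENT  [1 reads]
#2 VA=0x3C0470E (r,kernel):
  TLB hit vpn=0x3C04 → PA=0x3A70E

Entries read for #1: 1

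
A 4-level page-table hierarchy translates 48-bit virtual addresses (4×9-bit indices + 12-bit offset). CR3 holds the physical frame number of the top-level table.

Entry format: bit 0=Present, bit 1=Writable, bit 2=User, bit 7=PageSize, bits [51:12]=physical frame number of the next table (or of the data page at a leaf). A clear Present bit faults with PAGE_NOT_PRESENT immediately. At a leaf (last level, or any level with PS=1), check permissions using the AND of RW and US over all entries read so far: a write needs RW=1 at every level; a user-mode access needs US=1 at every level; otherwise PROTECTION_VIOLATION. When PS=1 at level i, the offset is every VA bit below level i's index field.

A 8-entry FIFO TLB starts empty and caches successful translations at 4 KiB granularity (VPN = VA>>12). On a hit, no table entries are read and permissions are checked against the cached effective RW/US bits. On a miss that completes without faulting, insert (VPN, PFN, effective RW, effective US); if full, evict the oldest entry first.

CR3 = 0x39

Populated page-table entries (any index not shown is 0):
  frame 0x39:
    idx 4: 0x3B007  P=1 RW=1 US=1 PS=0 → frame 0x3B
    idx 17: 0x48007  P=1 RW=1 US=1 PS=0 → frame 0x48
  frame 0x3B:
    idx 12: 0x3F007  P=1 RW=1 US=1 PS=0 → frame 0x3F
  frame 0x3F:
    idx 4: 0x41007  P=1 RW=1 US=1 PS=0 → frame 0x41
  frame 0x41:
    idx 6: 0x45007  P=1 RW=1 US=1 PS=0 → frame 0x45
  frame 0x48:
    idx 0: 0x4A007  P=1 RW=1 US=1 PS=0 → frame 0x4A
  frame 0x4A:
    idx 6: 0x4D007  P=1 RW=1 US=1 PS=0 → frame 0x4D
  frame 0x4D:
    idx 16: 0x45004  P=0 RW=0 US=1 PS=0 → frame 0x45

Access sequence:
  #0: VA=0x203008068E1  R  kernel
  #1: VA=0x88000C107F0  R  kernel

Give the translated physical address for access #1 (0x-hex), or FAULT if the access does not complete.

Walk each access:
#0 VA=0x203008068E1 (r,kernel):
  [0] read 0x39 idx=4: raw=0x3B007 flags P=1 W=1 U=1 S=0
  [1] read 0x3B idx=12: raw=0x3F007 flags P=1 W=1 U=1 S=0
  [2] read 0x3F idx=4: raw=0x41007 flags P=1 W=1 U=1 S=0
  [3] read 0x41 idx=6: raw=0x45007 flags P=1 W=1 U=1 S=0
  ✓ 0x458E1  — 4 lookups
#1 VA=0x88000C107F0 (r,kernel):
  [0] read 0x39 idx=17: raw=0x48007 flags P=1 W=1 U=1 S=0
  [1] read 0x48 idx=0: raw=0x4A007 flags P=1 W=1 U=1 S=0
  [2] read 0x4A idx=6: raw=0x4D007 flags P=1 W=1 U=1 S=0
  [3] read 0x4D idx=16: raw=0x45004 flags P=0 W=0 U=1 S=0
  → PAGE_NOT_PRESENT  (4 entries read)

Access #1 PA: FAULT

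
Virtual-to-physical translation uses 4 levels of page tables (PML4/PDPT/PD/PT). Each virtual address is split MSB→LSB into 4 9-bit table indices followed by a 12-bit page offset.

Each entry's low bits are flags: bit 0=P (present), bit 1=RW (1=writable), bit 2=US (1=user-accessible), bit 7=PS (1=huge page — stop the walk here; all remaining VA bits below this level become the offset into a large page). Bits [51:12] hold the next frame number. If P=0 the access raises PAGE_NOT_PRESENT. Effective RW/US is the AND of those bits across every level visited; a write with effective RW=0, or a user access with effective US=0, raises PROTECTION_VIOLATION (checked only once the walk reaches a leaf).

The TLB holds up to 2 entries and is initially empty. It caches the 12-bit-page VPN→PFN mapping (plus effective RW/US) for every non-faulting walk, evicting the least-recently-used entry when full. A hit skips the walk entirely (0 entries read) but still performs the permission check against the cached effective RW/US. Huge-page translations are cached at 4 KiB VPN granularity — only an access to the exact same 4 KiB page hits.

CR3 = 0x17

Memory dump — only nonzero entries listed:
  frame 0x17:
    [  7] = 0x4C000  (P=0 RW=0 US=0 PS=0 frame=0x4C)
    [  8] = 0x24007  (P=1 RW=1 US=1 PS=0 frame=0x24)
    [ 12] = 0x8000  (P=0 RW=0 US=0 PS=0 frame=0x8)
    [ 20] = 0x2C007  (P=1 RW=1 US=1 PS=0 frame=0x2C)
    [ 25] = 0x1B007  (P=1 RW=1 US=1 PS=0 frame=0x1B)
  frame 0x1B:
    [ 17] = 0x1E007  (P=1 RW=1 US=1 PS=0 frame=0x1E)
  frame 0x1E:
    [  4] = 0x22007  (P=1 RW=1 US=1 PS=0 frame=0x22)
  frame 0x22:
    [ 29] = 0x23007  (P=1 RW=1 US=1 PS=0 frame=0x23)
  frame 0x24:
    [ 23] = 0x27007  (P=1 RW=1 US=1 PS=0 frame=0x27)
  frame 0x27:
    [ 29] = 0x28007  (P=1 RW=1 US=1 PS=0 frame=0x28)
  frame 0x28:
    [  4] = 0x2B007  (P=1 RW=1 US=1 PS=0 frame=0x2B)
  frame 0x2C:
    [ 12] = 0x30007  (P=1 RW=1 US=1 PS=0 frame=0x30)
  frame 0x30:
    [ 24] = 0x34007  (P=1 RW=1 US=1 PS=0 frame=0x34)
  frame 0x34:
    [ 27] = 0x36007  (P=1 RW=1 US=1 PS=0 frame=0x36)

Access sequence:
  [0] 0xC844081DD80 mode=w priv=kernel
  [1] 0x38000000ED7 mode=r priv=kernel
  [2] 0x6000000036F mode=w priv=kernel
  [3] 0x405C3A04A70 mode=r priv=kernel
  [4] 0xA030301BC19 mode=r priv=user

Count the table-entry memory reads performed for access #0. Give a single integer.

Trace:
#0 VA=0xC844081DD80 (w,kernel):
  lvl0: tbl 0x17, slot 25 ⇒ 0x1B007 (P1/RW1/US1/PS0)
  lvl1: tbl 0x1B, slot 17 ⇒ 0x1E007 (P1/RW1/US1/PS0)
  lvl2: tbl 0x1E, slot 4 ⇒ 0x22007 (P1/RW1/US1/PS0)
  lvl3: tbl 0x22, slot 29 ⇒ 0x23007 (P1/RW1/US1/PS0)
  → PA=0x23D80  (4 entries read)
#1 VA=0x38000000ED7 (r,kernel):
  lvl0: tbl 0x17, slot 7 ⇒ 0x4C000 (P0/RW0/US0/PS0)
  ⇒ fault: PAGE_NOT_PRESENT  — 1 lookups
#2 VA=0x6000000036F (w,kernel):
  lvl0: tbl 0x17, slot 12 ⇒ 0x8000 (P0/RW0/US0/PS0)
  ⇒ fault: PAGE_NOT_PRESENT  — 1 lookups
#3 VA=0x405C3A04A70 (r,kernel):
  lvl0: tbl 0x17, slot 8 ⇒ 0x24007 (P1/RW1/US1/PS0)
  lvl1: tbl 0x24, slot 23 ⇒ 0x27007 (P1/RW1/US1/PS0)
  lvl2: tbl 0x27, slot 29 ⇒ 0x28007 (P1/RW1/US1/PS0)
  lvl3: tbl 0x28, slot 4 ⇒ 0x2B007 (P1/RW1/US1/PS0)
  → PA=0x2BA70  (4 entries read)
#4 VA=0xA030301BC19 (r,user):
  lvl0: tbl 0x17, slot 20 ⇒ 0x2C007 (P1/RW1/US1/PS0)
  lvl1: tbl 0x2C, slot 12 ⇒ 0x30007 (P1/RW1/US1/PS0)
  lvl2: tbl 0x30, slot 24 ⇒ 0x34007 (P1/RW1/US1/PS0)
  lvl3: tbl 0x34, slot 27 ⇒ 0x36007 (P1/RW1/US1/PS0)
  → PA=0x36C19  (4 entries read)

Entries read for #0: 4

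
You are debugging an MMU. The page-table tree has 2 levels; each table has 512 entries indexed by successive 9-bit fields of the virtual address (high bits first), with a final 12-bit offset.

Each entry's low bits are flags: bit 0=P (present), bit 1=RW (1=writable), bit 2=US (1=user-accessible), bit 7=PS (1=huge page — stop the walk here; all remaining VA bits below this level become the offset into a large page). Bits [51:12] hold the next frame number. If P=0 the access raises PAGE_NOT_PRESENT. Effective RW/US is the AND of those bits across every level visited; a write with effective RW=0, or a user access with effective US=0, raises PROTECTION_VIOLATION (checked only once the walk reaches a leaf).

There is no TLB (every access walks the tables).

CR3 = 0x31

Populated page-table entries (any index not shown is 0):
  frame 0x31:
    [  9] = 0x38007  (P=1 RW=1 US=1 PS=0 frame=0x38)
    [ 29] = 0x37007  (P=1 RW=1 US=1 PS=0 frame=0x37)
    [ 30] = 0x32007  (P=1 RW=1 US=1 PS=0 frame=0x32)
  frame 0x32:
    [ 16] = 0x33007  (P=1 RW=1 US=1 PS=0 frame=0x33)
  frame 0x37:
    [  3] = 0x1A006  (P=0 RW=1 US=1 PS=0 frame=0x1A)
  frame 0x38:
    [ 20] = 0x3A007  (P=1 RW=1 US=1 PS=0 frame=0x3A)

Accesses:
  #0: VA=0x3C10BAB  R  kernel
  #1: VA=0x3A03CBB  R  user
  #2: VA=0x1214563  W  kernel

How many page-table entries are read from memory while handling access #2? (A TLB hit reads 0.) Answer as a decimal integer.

Walk each access:
#0 VA=0x3C10BAB (r,kernel):
  L0: frame=0x31 idx=30 entry=0x32007 [P=1 RW=1 US=1 PS=0]
  L1: frame=0x32 idx=16 entry=0x33007 [P=1 RW=1 US=1 PS=0]
  ⇒ phys 0x33BAB  [2 reads]
#1 VA=0x3A03CBB (r,user):
  L0: frame=0x31 idx=29 entry=0x37007 [P=1 RW=1 US=1 PS=0]
  L1: frame=0x37 idx=3 entry=0x1A006 [P=0 RW=1 US=1 PS=0]
  ✗ PAGE_NOT_PRESENT  [2 reads]
#2 VA=0x1214563 (w,kernel):
  L0: frame=0x31 idx=9 entry=0x38007 [P=1 RW=1 US=1 PS=0]
  L1: frame=0x38 idx=20 entry=0x3A007 [P=1 RW=1 US=1 PS=0]
  ⇒ phys 0x3A563  [2 reads]

Entries read for #2: 2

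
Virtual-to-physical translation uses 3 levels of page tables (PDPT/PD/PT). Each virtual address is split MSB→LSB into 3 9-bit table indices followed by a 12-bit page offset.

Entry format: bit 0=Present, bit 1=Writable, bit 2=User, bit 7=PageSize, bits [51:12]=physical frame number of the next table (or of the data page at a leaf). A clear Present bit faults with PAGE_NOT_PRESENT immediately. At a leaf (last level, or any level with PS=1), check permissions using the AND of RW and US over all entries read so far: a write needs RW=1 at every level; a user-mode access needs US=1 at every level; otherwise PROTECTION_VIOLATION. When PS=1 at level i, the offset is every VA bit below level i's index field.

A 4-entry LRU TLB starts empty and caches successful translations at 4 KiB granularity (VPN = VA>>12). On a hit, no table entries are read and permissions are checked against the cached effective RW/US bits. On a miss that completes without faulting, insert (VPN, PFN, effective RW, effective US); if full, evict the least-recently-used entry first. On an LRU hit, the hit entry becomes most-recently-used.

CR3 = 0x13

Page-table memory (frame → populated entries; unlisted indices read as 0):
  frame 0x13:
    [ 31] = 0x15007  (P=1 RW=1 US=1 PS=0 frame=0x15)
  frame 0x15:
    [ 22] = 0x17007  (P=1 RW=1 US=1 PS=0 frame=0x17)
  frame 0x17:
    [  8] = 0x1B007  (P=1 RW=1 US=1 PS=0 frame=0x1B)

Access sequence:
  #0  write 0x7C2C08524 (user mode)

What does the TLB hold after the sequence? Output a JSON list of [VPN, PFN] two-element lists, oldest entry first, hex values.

Walk each access:
#0 VA=0x7C2C08524 (w,user):
  lvl0: tbl 0x13, slot 31 ⇒ 0x15007 (P1/RW1/US1/PS0)
  lvl1: tbl 0x15, slot 22 ⇒ 0x17007 (P1/RW1/US1/PS0)
  lvl2: tbl 0x17, slot 8 ⇒ 0x1B007 (P1/RW1/US1/PS0)
  ⇒ phys 0x1B524  [3 reads]

TLB: [["0x7C2C08", "0x1B"]]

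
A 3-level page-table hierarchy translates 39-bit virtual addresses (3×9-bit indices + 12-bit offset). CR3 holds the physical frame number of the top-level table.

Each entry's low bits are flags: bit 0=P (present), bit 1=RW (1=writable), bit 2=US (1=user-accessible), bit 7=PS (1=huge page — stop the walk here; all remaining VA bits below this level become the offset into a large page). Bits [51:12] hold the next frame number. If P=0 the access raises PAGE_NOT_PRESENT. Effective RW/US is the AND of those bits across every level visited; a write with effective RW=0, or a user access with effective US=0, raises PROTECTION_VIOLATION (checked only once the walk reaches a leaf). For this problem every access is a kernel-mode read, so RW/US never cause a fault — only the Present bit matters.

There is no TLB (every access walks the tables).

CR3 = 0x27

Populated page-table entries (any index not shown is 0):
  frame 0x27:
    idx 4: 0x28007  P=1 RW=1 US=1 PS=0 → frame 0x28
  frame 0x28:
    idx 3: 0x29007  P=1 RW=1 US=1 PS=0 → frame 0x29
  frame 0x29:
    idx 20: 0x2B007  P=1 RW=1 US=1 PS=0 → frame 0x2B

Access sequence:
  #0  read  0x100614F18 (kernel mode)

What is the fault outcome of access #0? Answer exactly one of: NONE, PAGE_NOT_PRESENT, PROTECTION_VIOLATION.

Per-access translation:
#0 VA=0x100614F18 (r,kernel):
  lvl0: tbl 0x27, slot 4 ⇒ 0x28007 (P1/RW1/US1/PS0)
  lvl1: tbl 0x28, slot 3 ⇒ 0x29007 (P1/RW1/US1/PS0)
  lvl2: tbl 0x29, slot 20 ⇒ 0x2B007 (P1/RW1/US1/PS0)
  → PA=0x2BF18  (3 entries read)

Access #0 fault: NONE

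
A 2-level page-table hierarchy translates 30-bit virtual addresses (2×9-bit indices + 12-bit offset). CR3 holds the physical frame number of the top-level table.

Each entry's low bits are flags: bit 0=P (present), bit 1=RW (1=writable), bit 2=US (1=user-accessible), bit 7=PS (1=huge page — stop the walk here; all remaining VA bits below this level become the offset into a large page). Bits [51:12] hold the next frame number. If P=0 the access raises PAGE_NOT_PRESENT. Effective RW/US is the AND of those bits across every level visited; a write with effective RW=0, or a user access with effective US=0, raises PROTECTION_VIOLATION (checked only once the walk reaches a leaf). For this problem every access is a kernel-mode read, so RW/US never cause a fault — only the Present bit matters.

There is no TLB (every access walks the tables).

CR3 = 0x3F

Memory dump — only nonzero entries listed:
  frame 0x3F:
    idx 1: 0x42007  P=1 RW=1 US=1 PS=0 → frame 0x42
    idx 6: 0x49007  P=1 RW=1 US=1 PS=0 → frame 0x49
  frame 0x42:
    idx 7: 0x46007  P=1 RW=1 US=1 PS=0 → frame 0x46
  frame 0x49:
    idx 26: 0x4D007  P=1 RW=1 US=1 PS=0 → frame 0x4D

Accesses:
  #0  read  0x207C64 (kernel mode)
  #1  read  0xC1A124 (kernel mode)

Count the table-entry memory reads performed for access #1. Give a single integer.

Walk each access:
#0 VA=0x207C64 (r,kernel):
  L0: frame=0x3F idx=1 entry=0x42007 [P=1 RW=1 US=1 PS=0]
  L1: frame=0x42 idx=7 entry=0x46007 [P=1 RW=1 US=1 PS=0]
  ⇒ phys 0x46C64  [2 reads]
#1 VA=0xC1A124 (r,kernel):
  L0: frame=0x3F idx=6 entry=0x49007 [P=1 RW=1 US=1 PS=0]
  L1: frame=0x49 idx=26 entry=0x4D007 [P=1 RW=1 US=1 PS=0]
  ⇒ phys 0x4D124  [2 reads]

Entries read for #1: 2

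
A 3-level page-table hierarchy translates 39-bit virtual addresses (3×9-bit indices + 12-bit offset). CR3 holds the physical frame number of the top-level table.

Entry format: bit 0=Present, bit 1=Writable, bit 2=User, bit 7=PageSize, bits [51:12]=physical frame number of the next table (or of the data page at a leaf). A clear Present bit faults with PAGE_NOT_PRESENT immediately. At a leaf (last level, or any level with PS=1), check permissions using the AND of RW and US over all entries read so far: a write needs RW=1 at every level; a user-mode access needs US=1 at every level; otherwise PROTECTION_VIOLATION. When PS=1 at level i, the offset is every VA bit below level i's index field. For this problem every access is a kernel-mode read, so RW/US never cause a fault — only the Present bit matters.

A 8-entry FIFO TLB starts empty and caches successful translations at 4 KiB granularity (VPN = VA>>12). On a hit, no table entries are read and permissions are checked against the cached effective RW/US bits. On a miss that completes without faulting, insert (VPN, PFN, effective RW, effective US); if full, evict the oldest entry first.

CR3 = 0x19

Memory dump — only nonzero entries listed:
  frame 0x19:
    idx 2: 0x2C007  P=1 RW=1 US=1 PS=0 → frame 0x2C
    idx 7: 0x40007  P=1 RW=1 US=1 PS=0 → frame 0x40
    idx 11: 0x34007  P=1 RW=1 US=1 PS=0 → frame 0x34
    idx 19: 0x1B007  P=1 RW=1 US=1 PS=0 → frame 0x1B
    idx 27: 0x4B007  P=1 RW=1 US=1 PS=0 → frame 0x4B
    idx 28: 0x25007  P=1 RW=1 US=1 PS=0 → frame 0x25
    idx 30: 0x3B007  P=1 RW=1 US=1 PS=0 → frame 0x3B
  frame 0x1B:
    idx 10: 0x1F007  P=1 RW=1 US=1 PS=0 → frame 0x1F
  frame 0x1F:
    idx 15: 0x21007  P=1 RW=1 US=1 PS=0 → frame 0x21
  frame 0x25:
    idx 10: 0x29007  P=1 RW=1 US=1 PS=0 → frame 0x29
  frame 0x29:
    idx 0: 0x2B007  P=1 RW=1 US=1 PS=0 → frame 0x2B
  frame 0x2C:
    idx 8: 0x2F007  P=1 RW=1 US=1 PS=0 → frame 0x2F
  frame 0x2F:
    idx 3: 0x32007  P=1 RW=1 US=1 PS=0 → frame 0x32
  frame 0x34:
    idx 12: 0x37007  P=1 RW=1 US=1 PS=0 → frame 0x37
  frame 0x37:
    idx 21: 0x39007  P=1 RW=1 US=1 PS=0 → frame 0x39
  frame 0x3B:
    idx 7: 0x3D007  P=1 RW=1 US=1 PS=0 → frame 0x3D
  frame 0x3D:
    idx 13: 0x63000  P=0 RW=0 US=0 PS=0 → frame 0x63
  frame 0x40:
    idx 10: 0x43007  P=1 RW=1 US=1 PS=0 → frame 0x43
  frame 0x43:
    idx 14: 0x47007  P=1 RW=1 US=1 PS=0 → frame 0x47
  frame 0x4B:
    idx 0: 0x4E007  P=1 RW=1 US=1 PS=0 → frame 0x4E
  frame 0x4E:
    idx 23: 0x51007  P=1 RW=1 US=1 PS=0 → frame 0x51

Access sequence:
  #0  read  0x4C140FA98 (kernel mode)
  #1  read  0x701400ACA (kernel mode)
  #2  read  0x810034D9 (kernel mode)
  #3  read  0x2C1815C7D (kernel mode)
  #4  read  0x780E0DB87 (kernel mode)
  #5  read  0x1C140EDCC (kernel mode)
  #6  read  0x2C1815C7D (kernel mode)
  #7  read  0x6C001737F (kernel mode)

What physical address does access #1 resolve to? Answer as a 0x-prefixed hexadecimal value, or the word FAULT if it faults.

Per-access translation:
#0 VA=0x4C140FA98 (r,kernel):
  [0] read 0x19 idx=19: raw=0x1B007 flags P=1 W=1 U=1 S=0
  [1] read 0x1B idx=10: raw=0x1F007 flags P=1 W=1 U=1 S=0
  [2] read 0x1F idx=15: raw=0x21007 flags P=1 W=1 U=1 S=0
  → PA=0x21A98  (3 entries read)
#1 VA=0x701400ACA (r,kernel):
  [0] read 0x19 idx=28: raw=0x25007 flags P=1 W=1 U=1 S=0
  [1] read 0x25 idx=10: raw=0x29007 flags P=1 W=1 U=1 S=0
  [2] read 0x29 idx=0: raw=0x2B007 flags P=1 W=1 U=1 S=0
  → PA=0x2BACA  (3 entries read)
#2 VA=0x810034D9 (r,kernel):
  [0] read 0x19 idx=2: raw=0x2C007 flags P=1 W=1 U=1 S=0
  [1] read 0x2C idx=8: raw=0x2F007 flags P=1 W=1 U=1 S=0
  [2] read 0x2F idx=3: raw=0x32007 flags P=1 W=1 U=1 S=0
  → PA=0x324D9  (3 entries read)
#3 VA=0x2C1815C7D (r,kernel):
  [0] read 0x19 idx=11: raw=0x34007 flags P=1 W=1 U=1 S=0
  [1] read 0x34 idx=12: raw=0x37007 flags P=1 W=1 U=1 S=0
  [2] read 0x37 idx=21: raw=0x39007 flags P=1 W=1 U=1 S=0
  → PA=0x39C7D  (3 entries read)
#4 VA=0x780E0DB87 (r,kernel):
  [0] read 0x19 idx=30: raw=0x3B007 flags P=1 W=1 U=1 S=0
  [1] read 0x3B idx=7: raw=0x3D007 flags P=1 W=1 U=1 S=0
  [2] read 0x3D idx=13: raw=0x63000 flags P=0 W=0 U=0 S=0
  ⇒ fault: PAGE_NOT_PRESENT  — 3 lookups
#5 VA=0x1C140EDCC (r,kernel):
  [0] read 0x19 idx=7: raw=0x40007 flags P=1 W=1 U=1 S=0
  [1] read 0x40 idx=10: raw=0x43007 flags P=1 W=1 U=1 S=0
  [2] read 0x43 idx=14: raw=0x47007 flags P=1 W=1 U=1 S=0
  → PA=0x47DCC  (3 entries read)
#6 VA=0x2C1815C7D (r,kernel):
  TLB hit vpn=0x2C1815 → PA=0x39C7D
#7 VA=0x6C001737F (r,kernel):
  [0] read 0x19 idx=27: raw=0x4B007 flags P=1 W=1 U=1 S=0
  [1] read 0x4B idx=0: raw=0x4E007 flags P=1 W=1 U=1 S=0
  [2] read 0x4E idx=23: raw=0x51007 flags P=1 W=1 U=1 S=0
  → PA=0x5137F  (3 entries read)

Access #1 PA: 0x2BACA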